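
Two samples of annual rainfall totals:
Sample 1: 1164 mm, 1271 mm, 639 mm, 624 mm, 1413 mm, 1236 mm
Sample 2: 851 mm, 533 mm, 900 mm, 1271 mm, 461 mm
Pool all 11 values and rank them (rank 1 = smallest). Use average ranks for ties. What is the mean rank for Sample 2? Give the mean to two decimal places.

4.70

Sorted (ascending): 461, 533, 624, 639, 851, 900, 1164, 1236, 1271, 1271, 1413
The 2 values of 1271 occupy positions 9–10 → average rank (9+10)/2 = 9.5.
Sample 2 values → pooled ranks: 851→5, 533→2, 900→6, 1271→9.5, 461→1
Mean rank = (5 + 2 + 6 + 9.5 + 1) / 5 = 4.70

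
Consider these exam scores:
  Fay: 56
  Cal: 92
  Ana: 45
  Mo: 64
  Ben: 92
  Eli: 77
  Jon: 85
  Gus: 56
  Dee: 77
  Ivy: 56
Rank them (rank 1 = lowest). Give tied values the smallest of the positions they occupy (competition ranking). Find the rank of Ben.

Sorted (ascending): 45, 56, 56, 56, 64, 77, 77, 85, 92, 92
The 3 values of 56 occupy positions 2–4 → each gets rank 2.
The 2 values of 77 occupy positions 6–7 → each gets rank 6.
The 2 values of 92 occupy positions 9–10 → each gets rank 9.
Ben has value 92 → rank 9.

9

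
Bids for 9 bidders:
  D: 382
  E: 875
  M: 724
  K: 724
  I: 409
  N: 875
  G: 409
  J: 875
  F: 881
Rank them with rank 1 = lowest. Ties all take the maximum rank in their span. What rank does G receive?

Sorted (ascending): 382, 409, 409, 724, 724, 875, 875, 875, 881
The 2 values of 409 occupy positions 2–3 → each gets rank 3.
The 2 values of 724 occupy positions 4–5 → each gets rank 5.
The 3 values of 875 occupy positions 6–8 → each gets rank 8.
G has value 409 → rank 3.

3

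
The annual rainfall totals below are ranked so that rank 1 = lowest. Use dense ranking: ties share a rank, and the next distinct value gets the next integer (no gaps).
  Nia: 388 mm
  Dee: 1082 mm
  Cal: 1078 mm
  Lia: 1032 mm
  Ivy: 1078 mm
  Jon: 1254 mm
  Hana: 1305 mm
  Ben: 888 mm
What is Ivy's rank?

Sorted (ascending): 388, 888, 1032, 1078, 1078, 1082, 1254, 1305
The 2 values of 1078 share dense rank 4.
Remaining distinct values take the next consecutive integers.
Ivy has value 1078 mm → rank 4.

4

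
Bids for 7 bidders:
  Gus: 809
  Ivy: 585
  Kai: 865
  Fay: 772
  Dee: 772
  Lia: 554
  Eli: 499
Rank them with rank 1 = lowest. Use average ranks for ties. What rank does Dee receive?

Sorted (ascending): 499, 554, 585, 772, 772, 809, 865
The 2 values of 772 occupy positions 4–5 → average rank (4+5)/2 = 4.5.
Dee has value 772 → rank 4.5.

4.5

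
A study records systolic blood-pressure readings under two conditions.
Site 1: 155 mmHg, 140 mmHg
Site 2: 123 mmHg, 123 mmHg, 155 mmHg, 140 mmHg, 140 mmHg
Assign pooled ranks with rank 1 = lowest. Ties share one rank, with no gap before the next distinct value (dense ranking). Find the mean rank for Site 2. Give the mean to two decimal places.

1.80

Sorted (ascending): 123, 123, 140, 140, 140, 155, 155
The 2 values of 123 share dense rank 1.
The 3 values of 140 share dense rank 2.
The 2 values of 155 share dense rank 3.
Site 2 values → pooled ranks: 123→1, 123→1, 155→3, 140→2, 140→2
Mean rank = (1 + 1 + 3 + 2 + 2) / 5 = 1.80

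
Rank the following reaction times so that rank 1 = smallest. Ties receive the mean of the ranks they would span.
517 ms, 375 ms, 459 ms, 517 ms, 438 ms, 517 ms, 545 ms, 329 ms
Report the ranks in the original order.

Sorted (ascending): 329, 375, 438, 459, 517, 517, 517, 545
The 3 values of 517 occupy positions 5–7 → average rank 6.

6, 2, 4, 6, 3, 6, 8, 1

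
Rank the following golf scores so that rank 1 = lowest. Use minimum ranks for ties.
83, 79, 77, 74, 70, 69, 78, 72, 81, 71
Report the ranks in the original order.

Sorted (ascending): 69, 70, 71, 72, 74, 77, 78, 79, 81, 83
No ties — each value takes its position as its rank.

10, 8, 6, 5, 2, 1, 7, 4, 9, 3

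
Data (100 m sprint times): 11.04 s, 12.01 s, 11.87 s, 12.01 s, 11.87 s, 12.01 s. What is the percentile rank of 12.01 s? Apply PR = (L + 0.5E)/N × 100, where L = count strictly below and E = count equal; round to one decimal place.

75.0

N = 6.
Strictly below 12.01: 3. Equal to 12.01: 3.
PR = (3 + 0.5·3)/6 × 100 = 75.0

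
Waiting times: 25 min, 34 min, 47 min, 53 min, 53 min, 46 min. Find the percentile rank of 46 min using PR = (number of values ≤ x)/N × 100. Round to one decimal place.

50.0

N = 6.
Strictly below 46: 2. Equal to 46: 1.
PR = 3/6 × 100 = 50.0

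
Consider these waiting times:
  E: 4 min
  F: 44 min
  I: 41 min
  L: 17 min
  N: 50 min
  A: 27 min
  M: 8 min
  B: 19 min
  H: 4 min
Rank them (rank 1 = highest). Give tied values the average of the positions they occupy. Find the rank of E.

8.5

Sorted (descending): 50, 44, 41, 27, 19, 17, 8, 4, 4
The 2 values of 4 occupy positions 8–9 → average rank (8+9)/2 = 8.5.
E has value 4 min → rank 8.5.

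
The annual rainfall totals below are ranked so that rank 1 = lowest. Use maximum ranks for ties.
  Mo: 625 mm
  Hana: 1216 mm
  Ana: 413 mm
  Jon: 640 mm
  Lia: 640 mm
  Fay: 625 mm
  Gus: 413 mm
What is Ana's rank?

Sorted (ascending): 413, 413, 625, 625, 640, 640, 1216
The 2 values of 413 occupy positions 1–2 → each gets rank 2.
The 2 values of 625 occupy positions 3–4 → each gets rank 4.
The 2 values of 640 occupy positions 5–6 → each gets rank 6.
Ana has value 413 mm → rank 2.

2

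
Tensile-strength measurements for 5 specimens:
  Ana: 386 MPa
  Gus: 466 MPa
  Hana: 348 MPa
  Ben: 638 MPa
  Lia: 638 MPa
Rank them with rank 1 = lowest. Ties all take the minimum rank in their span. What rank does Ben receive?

Sorted (ascending): 348, 386, 466, 638, 638
The 2 values of 638 occupy positions 4–5 → each gets rank 4.
Ben has value 638 MPa → rank 4.

4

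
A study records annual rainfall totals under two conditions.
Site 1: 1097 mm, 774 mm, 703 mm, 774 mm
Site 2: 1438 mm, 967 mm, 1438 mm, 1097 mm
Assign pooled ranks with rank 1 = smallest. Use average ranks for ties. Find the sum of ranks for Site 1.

Sorted (ascending): 703, 774, 774, 967, 1097, 1097, 1438, 1438
The 2 values of 774 occupy positions 2–3 → average rank (2+3)/2 = 2.5.
The 2 values of 1097 occupy positions 5–6 → average rank (5+6)/2 = 5.5.
The 2 values of 1438 occupy positions 7–8 → average rank (7+8)/2 = 7.5.
Site 1 values → pooled ranks: 1097→5.5, 774→2.5, 703→1, 774→2.5
Rank sum = 5.5 + 2.5 + 1 + 2.5 = 11.5

11.5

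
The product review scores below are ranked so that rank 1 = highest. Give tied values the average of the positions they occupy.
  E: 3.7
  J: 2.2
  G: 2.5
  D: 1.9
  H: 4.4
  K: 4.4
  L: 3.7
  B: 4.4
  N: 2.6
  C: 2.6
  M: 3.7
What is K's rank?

2

Sorted (descending): 4.4, 4.4, 4.4, 3.7, 3.7, 3.7, 2.6, 2.6, 2.5, 2.2, 1.9
The 3 values of 4.4 occupy positions 1–3 → average rank 2.
The 3 values of 3.7 occupy positions 4–6 → average rank 5.
The 2 values of 2.6 occupy positions 7–8 → average rank (7+8)/2 = 7.5.
K has value 4.4 → rank 2.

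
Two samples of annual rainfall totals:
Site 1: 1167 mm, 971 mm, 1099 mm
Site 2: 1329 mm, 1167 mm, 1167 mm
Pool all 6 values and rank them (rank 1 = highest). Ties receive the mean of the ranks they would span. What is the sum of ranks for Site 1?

14

Sorted (descending): 1329, 1167, 1167, 1167, 1099, 971
The 3 values of 1167 occupy positions 2–4 → average rank 3.
Site 1 values → pooled ranks: 1167→3, 971→6, 1099→5
Rank sum = 3 + 6 + 5 = 14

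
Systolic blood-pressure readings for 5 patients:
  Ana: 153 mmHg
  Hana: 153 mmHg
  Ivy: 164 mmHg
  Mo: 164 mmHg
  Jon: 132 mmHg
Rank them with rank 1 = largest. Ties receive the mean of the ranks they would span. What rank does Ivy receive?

1.5

Sorted (descending): 164, 164, 153, 153, 132
The 2 values of 164 occupy positions 1–2 → average rank (1+2)/2 = 1.5.
The 2 values of 153 occupy positions 3–4 → average rank (3+4)/2 = 3.5.
Ivy has value 164 mmHg → rank 1.5.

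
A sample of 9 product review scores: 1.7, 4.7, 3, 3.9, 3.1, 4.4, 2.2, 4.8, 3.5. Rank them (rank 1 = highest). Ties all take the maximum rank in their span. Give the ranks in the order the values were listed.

Sorted (descending): 4.8, 4.7, 4.4, 3.9, 3.5, 3.1, 3, 2.2, 1.7
No ties — each value takes its position as its rank.

9, 2, 7, 4, 6, 3, 8, 1, 5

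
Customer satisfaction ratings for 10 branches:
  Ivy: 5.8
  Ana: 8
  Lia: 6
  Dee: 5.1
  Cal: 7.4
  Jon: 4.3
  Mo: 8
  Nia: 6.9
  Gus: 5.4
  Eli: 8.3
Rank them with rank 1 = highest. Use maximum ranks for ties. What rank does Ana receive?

Sorted (descending): 8.3, 8, 8, 7.4, 6.9, 6, 5.8, 5.4, 5.1, 4.3
The 2 values of 8 occupy positions 2–3 → each gets rank 3.
Ana has value 8 → rank 3.

3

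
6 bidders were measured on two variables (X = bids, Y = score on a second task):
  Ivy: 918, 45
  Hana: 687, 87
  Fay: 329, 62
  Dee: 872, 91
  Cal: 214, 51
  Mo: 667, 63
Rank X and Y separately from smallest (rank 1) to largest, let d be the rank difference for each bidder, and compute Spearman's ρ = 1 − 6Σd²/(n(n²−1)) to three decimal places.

Ranks of variable 1: 6, 4, 2, 5, 1, 3
Ranks of variable 2: 1, 5, 3, 6, 2, 4
d = r₁ − r₂: 5, -1, -1, -1, -1, -1
d²: 25, 1, 1, 1, 1, 1; Σd² = 30
ρ = 1 − 6·30/(6·35) = 1 − 180/210 = 0.143

0.143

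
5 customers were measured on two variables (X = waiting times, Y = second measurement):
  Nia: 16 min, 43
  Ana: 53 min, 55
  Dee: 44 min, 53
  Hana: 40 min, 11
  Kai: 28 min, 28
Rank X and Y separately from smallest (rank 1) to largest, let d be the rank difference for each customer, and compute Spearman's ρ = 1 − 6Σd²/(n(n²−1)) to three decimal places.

Ranks of variable 1: 1, 5, 4, 3, 2
Ranks of variable 2: 3, 5, 4, 1, 2
d = r₁ − r₂: -2, 0, 0, 2, 0
d²: 4, 0, 0, 4, 0; Σd² = 8
ρ = 1 − 6·8/(5·24) = 1 − 48/120 = 0.600

0.600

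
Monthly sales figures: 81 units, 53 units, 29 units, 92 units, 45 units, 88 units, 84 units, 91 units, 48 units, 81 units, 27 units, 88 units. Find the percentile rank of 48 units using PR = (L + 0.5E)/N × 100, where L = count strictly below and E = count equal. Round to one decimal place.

29.2

N = 12.
Strictly below 48: 3. Equal to 48: 1.
PR = (3 + 0.5·1)/12 × 100 = 29.2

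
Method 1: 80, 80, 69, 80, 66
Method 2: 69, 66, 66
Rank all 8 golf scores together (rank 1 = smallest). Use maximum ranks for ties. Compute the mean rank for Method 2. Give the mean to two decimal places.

3.67

Sorted (ascending): 66, 66, 66, 69, 69, 80, 80, 80
The 3 values of 66 occupy positions 1–3 → each gets rank 3.
The 2 values of 69 occupy positions 4–5 → each gets rank 5.
The 3 values of 80 occupy positions 6–8 → each gets rank 8.
Method 2 values → pooled ranks: 69→5, 66→3, 66→3
Mean rank = (5 + 3 + 3) / 3 = 3.67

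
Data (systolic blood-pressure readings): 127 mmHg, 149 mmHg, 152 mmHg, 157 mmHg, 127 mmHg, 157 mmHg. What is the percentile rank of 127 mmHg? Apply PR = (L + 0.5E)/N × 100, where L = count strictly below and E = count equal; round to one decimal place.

N = 6.
Strictly below 127: 0. Equal to 127: 2.
PR = (0 + 0.5·2)/6 × 100 = 16.7

16.7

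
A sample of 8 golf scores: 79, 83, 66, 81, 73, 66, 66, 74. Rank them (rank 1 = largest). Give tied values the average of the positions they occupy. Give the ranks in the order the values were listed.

Sorted (descending): 83, 81, 79, 74, 73, 66, 66, 66
The 3 values of 66 occupy positions 6–8 → average rank 7.

3, 1, 7, 2, 5, 7, 7, 4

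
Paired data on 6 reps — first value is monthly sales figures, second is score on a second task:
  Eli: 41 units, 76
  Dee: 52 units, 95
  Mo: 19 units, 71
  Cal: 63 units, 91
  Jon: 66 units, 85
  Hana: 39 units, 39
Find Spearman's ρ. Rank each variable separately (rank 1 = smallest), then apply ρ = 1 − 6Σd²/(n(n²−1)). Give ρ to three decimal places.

0.714

Ranks of variable 1: 3, 4, 1, 5, 6, 2
Ranks of variable 2: 3, 6, 2, 5, 4, 1
d = r₁ − r₂: 0, -2, -1, 0, 2, 1
d²: 0, 4, 1, 0, 4, 1; Σd² = 10
ρ = 1 − 6·10/(6·35) = 1 − 60/210 = 0.714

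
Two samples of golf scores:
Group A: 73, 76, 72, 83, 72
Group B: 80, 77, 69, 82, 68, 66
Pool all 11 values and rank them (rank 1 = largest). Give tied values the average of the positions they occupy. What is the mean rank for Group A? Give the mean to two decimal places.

5.40

Sorted (descending): 83, 82, 80, 77, 76, 73, 72, 72, 69, 68, 66
The 2 values of 72 occupy positions 7–8 → average rank (7+8)/2 = 7.5.
Group A values → pooled ranks: 73→6, 76→5, 72→7.5, 83→1, 72→7.5
Mean rank = (6 + 5 + 7.5 + 1 + 7.5) / 5 = 5.40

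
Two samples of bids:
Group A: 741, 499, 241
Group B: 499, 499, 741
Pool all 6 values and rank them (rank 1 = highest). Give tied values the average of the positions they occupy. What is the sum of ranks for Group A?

11.5

Sorted (descending): 741, 741, 499, 499, 499, 241
The 2 values of 741 occupy positions 1–2 → average rank (1+2)/2 = 1.5.
The 3 values of 499 occupy positions 3–5 → average rank 4.
Group A values → pooled ranks: 741→1.5, 499→4, 241→6
Rank sum = 1.5 + 4 + 6 = 11.5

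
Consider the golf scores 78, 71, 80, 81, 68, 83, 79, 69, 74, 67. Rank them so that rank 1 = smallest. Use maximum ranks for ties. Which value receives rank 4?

Sorted (ascending): 67, 68, 69, 71, 74, 78, 79, 80, 81, 83
No ties — each value takes its position as its rank.
Rank 4 → value 71.

71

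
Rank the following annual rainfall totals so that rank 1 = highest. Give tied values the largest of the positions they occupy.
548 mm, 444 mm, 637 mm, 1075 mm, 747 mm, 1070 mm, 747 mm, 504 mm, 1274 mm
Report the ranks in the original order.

7, 9, 6, 2, 5, 3, 5, 8, 1

Sorted (descending): 1274, 1075, 1070, 747, 747, 637, 548, 504, 444
The 2 values of 747 occupy positions 4–5 → each gets rank 5.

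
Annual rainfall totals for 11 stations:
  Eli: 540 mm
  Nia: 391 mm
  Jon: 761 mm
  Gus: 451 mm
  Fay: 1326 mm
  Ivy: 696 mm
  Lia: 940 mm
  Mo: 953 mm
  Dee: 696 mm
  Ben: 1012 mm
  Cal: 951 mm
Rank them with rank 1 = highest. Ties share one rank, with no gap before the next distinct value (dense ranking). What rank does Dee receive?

7

Sorted (descending): 1326, 1012, 953, 951, 940, 761, 696, 696, 540, 451, 391
The 2 values of 696 share dense rank 7.
Remaining distinct values take the next consecutive integers.
Dee has value 696 mm → rank 7.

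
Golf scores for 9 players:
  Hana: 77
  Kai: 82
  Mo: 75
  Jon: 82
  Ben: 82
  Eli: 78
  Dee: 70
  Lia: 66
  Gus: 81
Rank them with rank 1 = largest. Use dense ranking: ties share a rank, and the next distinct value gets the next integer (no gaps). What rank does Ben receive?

Sorted (descending): 82, 82, 82, 81, 78, 77, 75, 70, 66
The 3 values of 82 share dense rank 1.
Remaining distinct values take the next consecutive integers.
Ben has value 82 → rank 1.

1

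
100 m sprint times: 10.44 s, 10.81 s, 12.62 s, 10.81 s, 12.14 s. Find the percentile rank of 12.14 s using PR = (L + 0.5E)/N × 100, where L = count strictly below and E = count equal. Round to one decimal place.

70.0

N = 5.
Strictly below 12.14: 3. Equal to 12.14: 1.
PR = (3 + 0.5·1)/5 × 100 = 70.0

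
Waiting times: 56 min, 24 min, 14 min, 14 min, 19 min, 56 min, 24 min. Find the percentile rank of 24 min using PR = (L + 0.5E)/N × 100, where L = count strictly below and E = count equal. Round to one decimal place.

57.1

N = 7.
Strictly below 24: 3. Equal to 24: 2.
PR = (3 + 0.5·2)/7 × 100 = 57.1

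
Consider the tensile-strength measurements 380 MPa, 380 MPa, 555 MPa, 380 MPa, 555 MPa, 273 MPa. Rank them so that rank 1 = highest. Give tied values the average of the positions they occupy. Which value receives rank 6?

273

Sorted (descending): 555, 555, 380, 380, 380, 273
The 2 values of 555 occupy positions 1–2 → average rank (1+2)/2 = 1.5.
The 3 values of 380 occupy positions 3–5 → average rank 4.
Rank 6 → value 273.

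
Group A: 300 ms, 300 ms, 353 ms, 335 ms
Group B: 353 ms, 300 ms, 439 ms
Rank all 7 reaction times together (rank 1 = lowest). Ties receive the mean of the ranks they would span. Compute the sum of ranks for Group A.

13.5

Sorted (ascending): 300, 300, 300, 335, 353, 353, 439
The 3 values of 300 occupy positions 1–3 → average rank 2.
The 2 values of 353 occupy positions 5–6 → average rank (5+6)/2 = 5.5.
Group A values → pooled ranks: 300→2, 300→2, 353→5.5, 335→4
Rank sum = 2 + 2 + 5.5 + 4 = 13.5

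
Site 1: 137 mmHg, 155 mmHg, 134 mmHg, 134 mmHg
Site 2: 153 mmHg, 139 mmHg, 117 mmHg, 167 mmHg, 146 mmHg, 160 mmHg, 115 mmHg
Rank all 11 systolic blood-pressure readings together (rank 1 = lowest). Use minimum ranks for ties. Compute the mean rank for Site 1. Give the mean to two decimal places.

5.00

Sorted (ascending): 115, 117, 134, 134, 137, 139, 146, 153, 155, 160, 167
The 2 values of 134 occupy positions 3–4 → each gets rank 3.
Site 1 values → pooled ranks: 137→5, 155→9, 134→3, 134→3
Mean rank = (5 + 9 + 3 + 3) / 4 = 5.00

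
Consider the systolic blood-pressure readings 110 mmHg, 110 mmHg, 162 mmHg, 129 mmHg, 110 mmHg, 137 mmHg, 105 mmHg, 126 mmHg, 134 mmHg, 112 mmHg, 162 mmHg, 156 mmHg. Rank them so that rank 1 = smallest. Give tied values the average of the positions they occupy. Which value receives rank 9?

Sorted (ascending): 105, 110, 110, 110, 112, 126, 129, 134, 137, 156, 162, 162
The 3 values of 110 occupy positions 2–4 → average rank 3.
The 2 values of 162 occupy positions 11–12 → average rank (11+12)/2 = 11.5.
Rank 9 → value 137.

137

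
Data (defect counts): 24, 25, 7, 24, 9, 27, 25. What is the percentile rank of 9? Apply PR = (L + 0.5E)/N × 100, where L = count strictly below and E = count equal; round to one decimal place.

21.4

N = 7.
Strictly below 9: 1. Equal to 9: 1.
PR = (1 + 0.5·1)/7 × 100 = 21.4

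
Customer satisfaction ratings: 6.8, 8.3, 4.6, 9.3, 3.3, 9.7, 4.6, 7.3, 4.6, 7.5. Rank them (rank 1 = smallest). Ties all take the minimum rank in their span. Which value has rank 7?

Sorted (ascending): 3.3, 4.6, 4.6, 4.6, 6.8, 7.3, 7.5, 8.3, 9.3, 9.7
The 3 values of 4.6 occupy positions 2–4 → each gets rank 2.
Rank 7 → value 7.5.

7.5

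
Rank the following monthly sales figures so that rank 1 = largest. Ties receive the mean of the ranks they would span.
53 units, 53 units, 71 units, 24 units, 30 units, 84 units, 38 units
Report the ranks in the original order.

3.5, 3.5, 2, 7, 6, 1, 5

Sorted (descending): 84, 71, 53, 53, 38, 30, 24
The 2 values of 53 occupy positions 3–4 → average rank (3+4)/2 = 3.5.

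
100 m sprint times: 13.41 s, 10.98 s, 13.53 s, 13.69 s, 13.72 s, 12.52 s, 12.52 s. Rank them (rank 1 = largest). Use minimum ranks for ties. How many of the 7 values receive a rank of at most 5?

6

Sorted (descending): 13.72, 13.69, 13.53, 13.41, 12.52, 12.52, 10.98
The 2 values of 12.52 occupy positions 5–6 → each gets rank 5.
Ranks ≤ 5: {1, 2, 3, 4, 5, 5} → 6 values.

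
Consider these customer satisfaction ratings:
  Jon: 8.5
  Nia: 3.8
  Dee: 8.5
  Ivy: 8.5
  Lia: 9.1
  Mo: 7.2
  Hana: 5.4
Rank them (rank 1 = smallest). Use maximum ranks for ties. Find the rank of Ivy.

6

Sorted (ascending): 3.8, 5.4, 7.2, 8.5, 8.5, 8.5, 9.1
The 3 values of 8.5 occupy positions 4–6 → each gets rank 6.
Ivy has value 8.5 → rank 6.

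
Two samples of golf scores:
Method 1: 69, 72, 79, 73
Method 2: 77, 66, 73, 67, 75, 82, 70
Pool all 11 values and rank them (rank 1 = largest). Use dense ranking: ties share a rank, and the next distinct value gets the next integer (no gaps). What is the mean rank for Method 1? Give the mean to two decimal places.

Sorted (descending): 82, 79, 77, 75, 73, 73, 72, 70, 69, 67, 66
The 2 values of 73 share dense rank 5.
Remaining distinct values take the next consecutive integers.
Method 1 values → pooled ranks: 69→8, 72→6, 79→2, 73→5
Mean rank = (8 + 6 + 2 + 5) / 4 = 5.25

5.25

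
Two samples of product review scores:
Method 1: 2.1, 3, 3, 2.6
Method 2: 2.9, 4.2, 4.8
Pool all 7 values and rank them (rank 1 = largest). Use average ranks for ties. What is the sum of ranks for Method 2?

Sorted (descending): 4.8, 4.2, 3, 3, 2.9, 2.6, 2.1
The 2 values of 3 occupy positions 3–4 → average rank (3+4)/2 = 3.5.
Method 2 values → pooled ranks: 2.9→5, 4.2→2, 4.8→1
Rank sum = 5 + 2 + 1 = 8

8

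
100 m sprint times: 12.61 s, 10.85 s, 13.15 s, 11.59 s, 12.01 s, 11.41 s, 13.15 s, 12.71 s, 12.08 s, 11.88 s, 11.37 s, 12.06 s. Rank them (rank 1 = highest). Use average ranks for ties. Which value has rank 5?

Sorted (descending): 13.15, 13.15, 12.71, 12.61, 12.08, 12.06, 12.01, 11.88, 11.59, 11.41, 11.37, 10.85
The 2 values of 13.15 occupy positions 1–2 → average rank (1+2)/2 = 1.5.
Rank 5 → value 12.08.

12.08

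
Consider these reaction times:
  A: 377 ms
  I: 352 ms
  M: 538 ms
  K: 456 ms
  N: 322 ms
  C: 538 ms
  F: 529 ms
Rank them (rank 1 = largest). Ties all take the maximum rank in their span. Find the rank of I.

Sorted (descending): 538, 538, 529, 456, 377, 352, 322
The 2 values of 538 occupy positions 1–2 → each gets rank 2.
I has value 352 ms → rank 6.

6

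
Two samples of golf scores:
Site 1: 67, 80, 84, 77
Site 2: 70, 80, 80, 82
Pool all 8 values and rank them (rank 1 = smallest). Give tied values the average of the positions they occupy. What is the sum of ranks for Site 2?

Sorted (ascending): 67, 70, 77, 80, 80, 80, 82, 84
The 3 values of 80 occupy positions 4–6 → average rank 5.
Site 2 values → pooled ranks: 70→2, 80→5, 80→5, 82→7
Rank sum = 2 + 5 + 5 + 7 = 19

19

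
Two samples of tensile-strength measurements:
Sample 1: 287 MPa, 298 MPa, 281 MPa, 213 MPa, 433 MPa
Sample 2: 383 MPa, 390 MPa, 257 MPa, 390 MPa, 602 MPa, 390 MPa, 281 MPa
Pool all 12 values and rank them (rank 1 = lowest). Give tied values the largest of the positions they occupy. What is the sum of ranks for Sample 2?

55

Sorted (ascending): 213, 257, 281, 281, 287, 298, 383, 390, 390, 390, 433, 602
The 2 values of 281 occupy positions 3–4 → each gets rank 4.
The 3 values of 390 occupy positions 8–10 → each gets rank 10.
Sample 2 values → pooled ranks: 383→7, 390→10, 257→2, 390→10, 602→12, 390→10, 281→4
Rank sum = 7 + 10 + 2 + 10 + 12 + 10 + 4 = 55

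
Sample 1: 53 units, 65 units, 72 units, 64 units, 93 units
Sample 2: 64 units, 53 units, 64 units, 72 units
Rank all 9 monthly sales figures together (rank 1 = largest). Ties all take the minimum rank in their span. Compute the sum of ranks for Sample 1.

20

Sorted (descending): 93, 72, 72, 65, 64, 64, 64, 53, 53
The 2 values of 72 occupy positions 2–3 → each gets rank 2.
The 3 values of 64 occupy positions 5–7 → each gets rank 5.
The 2 values of 53 occupy positions 8–9 → each gets rank 8.
Sample 1 values → pooled ranks: 53→8, 65→4, 72→2, 64→5, 93→1
Rank sum = 8 + 4 + 2 + 5 + 1 = 20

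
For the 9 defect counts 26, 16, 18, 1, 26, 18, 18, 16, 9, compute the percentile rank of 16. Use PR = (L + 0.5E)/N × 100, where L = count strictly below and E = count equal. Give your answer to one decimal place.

N = 9.
Strictly below 16: 2. Equal to 16: 2.
PR = (2 + 0.5·2)/9 × 100 = 33.3

33.3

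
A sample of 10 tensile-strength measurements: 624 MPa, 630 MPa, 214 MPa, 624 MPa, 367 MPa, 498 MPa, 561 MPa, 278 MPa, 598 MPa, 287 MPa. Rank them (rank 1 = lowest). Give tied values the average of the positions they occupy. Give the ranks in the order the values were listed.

8.5, 10, 1, 8.5, 4, 5, 6, 2, 7, 3

Sorted (ascending): 214, 278, 287, 367, 498, 561, 598, 624, 624, 630
The 2 values of 624 occupy positions 8–9 → average rank (8+9)/2 = 8.5.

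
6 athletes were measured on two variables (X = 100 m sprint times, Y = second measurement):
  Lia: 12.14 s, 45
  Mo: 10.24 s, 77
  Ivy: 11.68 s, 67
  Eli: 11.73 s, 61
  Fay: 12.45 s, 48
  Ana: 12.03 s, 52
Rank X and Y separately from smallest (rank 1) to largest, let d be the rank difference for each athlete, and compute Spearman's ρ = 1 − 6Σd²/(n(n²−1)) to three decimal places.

Ranks of variable 1: 5, 1, 2, 3, 6, 4
Ranks of variable 2: 1, 6, 5, 4, 2, 3
d = r₁ − r₂: 4, -5, -3, -1, 4, 1
d²: 16, 25, 9, 1, 16, 1; Σd² = 68
ρ = 1 − 6·68/(6·35) = 1 − 408/210 = -0.943

-0.943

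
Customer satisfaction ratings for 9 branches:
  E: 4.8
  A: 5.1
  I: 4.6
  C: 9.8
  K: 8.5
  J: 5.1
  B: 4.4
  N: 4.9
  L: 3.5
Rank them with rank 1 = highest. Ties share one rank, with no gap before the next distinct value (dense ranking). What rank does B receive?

Sorted (descending): 9.8, 8.5, 5.1, 5.1, 4.9, 4.8, 4.6, 4.4, 3.5
The 2 values of 5.1 share dense rank 3.
Remaining distinct values take the next consecutive integers.
B has value 4.4 → rank 7.

7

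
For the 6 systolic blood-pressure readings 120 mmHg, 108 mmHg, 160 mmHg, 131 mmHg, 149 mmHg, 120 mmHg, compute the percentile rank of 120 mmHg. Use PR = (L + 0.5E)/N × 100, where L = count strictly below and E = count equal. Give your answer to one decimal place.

33.3

N = 6.
Strictly below 120: 1. Equal to 120: 2.
PR = (1 + 0.5·2)/6 × 100 = 33.3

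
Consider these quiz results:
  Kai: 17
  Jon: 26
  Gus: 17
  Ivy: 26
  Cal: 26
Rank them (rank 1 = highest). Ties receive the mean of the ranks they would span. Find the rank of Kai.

Sorted (descending): 26, 26, 26, 17, 17
The 3 values of 26 occupy positions 1–3 → average rank 2.
The 2 values of 17 occupy positions 4–5 → average rank (4+5)/2 = 4.5.
Kai has value 17 → rank 4.5.

4.5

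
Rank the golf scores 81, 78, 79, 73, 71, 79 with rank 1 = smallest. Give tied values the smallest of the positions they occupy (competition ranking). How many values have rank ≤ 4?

5

Sorted (ascending): 71, 73, 78, 79, 79, 81
The 2 values of 79 occupy positions 4–5 → each gets rank 4.
Ranks ≤ 4: {1, 2, 3, 4, 4} → 5 values.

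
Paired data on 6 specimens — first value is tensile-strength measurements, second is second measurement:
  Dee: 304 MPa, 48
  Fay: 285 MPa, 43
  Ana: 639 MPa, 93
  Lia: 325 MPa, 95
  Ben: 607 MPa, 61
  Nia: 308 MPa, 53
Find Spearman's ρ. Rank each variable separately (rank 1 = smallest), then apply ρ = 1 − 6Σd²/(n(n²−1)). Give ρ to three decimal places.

0.829

Ranks of variable 1: 2, 1, 6, 4, 5, 3
Ranks of variable 2: 2, 1, 5, 6, 4, 3
d = r₁ − r₂: 0, 0, 1, -2, 1, 0
d²: 0, 0, 1, 4, 1, 0; Σd² = 6
ρ = 1 − 6·6/(6·35) = 1 − 36/210 = 0.829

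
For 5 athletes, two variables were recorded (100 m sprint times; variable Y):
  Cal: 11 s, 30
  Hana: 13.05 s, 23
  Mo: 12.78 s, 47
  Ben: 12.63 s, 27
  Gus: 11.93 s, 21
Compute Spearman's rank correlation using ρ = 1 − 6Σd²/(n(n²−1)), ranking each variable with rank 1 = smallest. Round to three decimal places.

Ranks of variable 1: 1, 5, 4, 3, 2
Ranks of variable 2: 4, 2, 5, 3, 1
d = r₁ − r₂: -3, 3, -1, 0, 1
d²: 9, 9, 1, 0, 1; Σd² = 20
ρ = 1 − 6·20/(5·24) = 1 − 120/120 = 0.000

0.000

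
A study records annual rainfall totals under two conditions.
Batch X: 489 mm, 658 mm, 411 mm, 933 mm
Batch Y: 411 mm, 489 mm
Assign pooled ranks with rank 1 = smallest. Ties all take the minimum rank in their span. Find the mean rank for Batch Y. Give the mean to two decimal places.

2.00

Sorted (ascending): 411, 411, 489, 489, 658, 933
The 2 values of 411 occupy positions 1–2 → each gets rank 1.
The 2 values of 489 occupy positions 3–4 → each gets rank 3.
Batch Y values → pooled ranks: 411→1, 489→3
Mean rank = (1 + 3) / 2 = 2.00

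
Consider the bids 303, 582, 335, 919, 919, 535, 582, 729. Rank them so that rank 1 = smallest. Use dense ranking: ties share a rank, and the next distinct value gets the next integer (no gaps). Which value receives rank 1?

Sorted (ascending): 303, 335, 535, 582, 582, 729, 919, 919
The 2 values of 582 share dense rank 4.
The 2 values of 919 share dense rank 6.
Remaining distinct values take the next consecutive integers.
Rank 1 → value 303.

303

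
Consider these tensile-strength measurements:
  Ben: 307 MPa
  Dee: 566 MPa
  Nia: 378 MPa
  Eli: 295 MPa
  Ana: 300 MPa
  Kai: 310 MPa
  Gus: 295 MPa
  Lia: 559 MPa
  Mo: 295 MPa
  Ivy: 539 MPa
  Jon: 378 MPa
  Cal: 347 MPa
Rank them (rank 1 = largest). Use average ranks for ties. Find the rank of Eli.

Sorted (descending): 566, 559, 539, 378, 378, 347, 310, 307, 300, 295, 295, 295
The 2 values of 378 occupy positions 4–5 → average rank (4+5)/2 = 4.5.
The 3 values of 295 occupy positions 10–12 → average rank 11.
Eli has value 295 MPa → rank 11.

11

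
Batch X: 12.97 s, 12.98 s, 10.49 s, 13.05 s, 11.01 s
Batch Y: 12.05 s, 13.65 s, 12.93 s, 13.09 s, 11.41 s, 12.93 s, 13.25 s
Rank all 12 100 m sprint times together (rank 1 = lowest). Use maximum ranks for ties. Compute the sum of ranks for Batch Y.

Sorted (ascending): 10.49, 11.01, 11.41, 12.05, 12.93, 12.93, 12.97, 12.98, 13.05, 13.09, 13.25, 13.65
The 2 values of 12.93 occupy positions 5–6 → each gets rank 6.
Batch Y values → pooled ranks: 12.05→4, 13.65→12, 12.93→6, 13.09→10, 11.41→3, 12.93→6, 13.25→11
Rank sum = 4 + 12 + 6 + 10 + 3 + 6 + 11 = 52

52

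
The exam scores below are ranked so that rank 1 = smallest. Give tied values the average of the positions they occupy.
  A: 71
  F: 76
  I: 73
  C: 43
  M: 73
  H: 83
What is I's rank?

3.5

Sorted (ascending): 43, 71, 73, 73, 76, 83
The 2 values of 73 occupy positions 3–4 → average rank (3+4)/2 = 3.5.
I has value 73 → rank 3.5.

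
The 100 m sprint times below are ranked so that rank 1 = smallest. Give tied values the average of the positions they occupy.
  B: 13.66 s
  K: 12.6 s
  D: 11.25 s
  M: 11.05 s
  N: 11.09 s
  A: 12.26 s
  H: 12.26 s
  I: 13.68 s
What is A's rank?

4.5

Sorted (ascending): 11.05, 11.09, 11.25, 12.26, 12.26, 12.6, 13.66, 13.68
The 2 values of 12.26 occupy positions 4–5 → average rank (4+5)/2 = 4.5.
A has value 12.26 s → rank 4.5.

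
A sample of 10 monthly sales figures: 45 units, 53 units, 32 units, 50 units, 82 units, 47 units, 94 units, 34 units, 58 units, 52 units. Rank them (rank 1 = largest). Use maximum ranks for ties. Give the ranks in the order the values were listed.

8, 4, 10, 6, 2, 7, 1, 9, 3, 5

Sorted (descending): 94, 82, 58, 53, 52, 50, 47, 45, 34, 32
No ties — each value takes its position as its rank.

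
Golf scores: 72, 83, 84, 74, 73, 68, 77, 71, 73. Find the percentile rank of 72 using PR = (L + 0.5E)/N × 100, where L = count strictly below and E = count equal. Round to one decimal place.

N = 9.
Strictly below 72: 2. Equal to 72: 1.
PR = (2 + 0.5·1)/9 × 100 = 27.8

27.8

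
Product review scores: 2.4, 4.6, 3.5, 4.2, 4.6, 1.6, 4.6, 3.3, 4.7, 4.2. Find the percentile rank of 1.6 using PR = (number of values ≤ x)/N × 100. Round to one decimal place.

10.0

N = 10.
Strictly below 1.6: 0. Equal to 1.6: 1.
PR = 1/10 × 100 = 10.0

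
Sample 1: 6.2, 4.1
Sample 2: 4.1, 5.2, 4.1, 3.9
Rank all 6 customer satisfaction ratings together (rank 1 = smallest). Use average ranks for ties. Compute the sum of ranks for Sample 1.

Sorted (ascending): 3.9, 4.1, 4.1, 4.1, 5.2, 6.2
The 3 values of 4.1 occupy positions 2–4 → average rank 3.
Sample 1 values → pooled ranks: 6.2→6, 4.1→3
Rank sum = 6 + 3 = 9

9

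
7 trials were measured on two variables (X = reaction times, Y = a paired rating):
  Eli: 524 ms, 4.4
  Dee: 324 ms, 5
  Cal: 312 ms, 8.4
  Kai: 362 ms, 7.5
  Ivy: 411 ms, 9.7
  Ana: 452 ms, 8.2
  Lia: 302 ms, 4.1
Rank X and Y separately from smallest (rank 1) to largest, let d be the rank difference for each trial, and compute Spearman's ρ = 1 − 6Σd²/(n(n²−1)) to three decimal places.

0.179

Ranks of variable 1: 7, 3, 2, 4, 5, 6, 1
Ranks of variable 2: 2, 3, 6, 4, 7, 5, 1
d = r₁ − r₂: 5, 0, -4, 0, -2, 1, 0
d²: 25, 0, 16, 0, 4, 1, 0; Σd² = 46
ρ = 1 − 6·46/(7·48) = 1 − 276/336 = 0.179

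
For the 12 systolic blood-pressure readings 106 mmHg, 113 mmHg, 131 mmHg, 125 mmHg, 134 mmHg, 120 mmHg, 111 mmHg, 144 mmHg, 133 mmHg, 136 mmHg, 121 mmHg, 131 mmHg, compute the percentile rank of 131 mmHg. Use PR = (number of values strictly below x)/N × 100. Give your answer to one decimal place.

N = 12.
Strictly below 131: 6. Equal to 131: 2.
PR = 6/12 × 100 = 50.0

50.0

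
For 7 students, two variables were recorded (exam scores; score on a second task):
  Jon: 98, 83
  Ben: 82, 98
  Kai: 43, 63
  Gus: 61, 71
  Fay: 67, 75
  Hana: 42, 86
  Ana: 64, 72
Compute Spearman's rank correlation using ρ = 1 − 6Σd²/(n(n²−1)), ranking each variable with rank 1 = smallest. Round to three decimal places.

0.393

Ranks of variable 1: 7, 6, 2, 3, 5, 1, 4
Ranks of variable 2: 5, 7, 1, 2, 4, 6, 3
d = r₁ − r₂: 2, -1, 1, 1, 1, -5, 1
d²: 4, 1, 1, 1, 1, 25, 1; Σd² = 34
ρ = 1 − 6·34/(7·48) = 1 − 204/336 = 0.393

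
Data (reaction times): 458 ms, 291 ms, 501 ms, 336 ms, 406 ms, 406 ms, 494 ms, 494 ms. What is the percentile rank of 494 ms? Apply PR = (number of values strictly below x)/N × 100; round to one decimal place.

62.5

N = 8.
Strictly below 494: 5. Equal to 494: 2.
PR = 5/8 × 100 = 62.5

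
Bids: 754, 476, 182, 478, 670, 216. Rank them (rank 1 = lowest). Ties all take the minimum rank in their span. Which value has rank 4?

478

Sorted (ascending): 182, 216, 476, 478, 670, 754
No ties — each value takes its position as its rank.
Rank 4 → value 478.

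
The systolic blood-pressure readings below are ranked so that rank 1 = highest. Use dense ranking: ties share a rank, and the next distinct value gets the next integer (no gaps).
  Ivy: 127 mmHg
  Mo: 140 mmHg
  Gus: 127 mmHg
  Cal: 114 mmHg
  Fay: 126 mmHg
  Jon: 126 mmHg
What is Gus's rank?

2

Sorted (descending): 140, 127, 127, 126, 126, 114
The 2 values of 127 share dense rank 2.
The 2 values of 126 share dense rank 3.
Remaining distinct values take the next consecutive integers.
Gus has value 127 mmHg → rank 2.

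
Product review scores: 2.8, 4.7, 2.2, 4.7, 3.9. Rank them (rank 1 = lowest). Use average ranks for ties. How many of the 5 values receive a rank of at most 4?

3

Sorted (ascending): 2.2, 2.8, 3.9, 4.7, 4.7
The 2 values of 4.7 occupy positions 4–5 → average rank (4+5)/2 = 4.5.
Ranks ≤ 4: {1, 2, 3} → 3 values.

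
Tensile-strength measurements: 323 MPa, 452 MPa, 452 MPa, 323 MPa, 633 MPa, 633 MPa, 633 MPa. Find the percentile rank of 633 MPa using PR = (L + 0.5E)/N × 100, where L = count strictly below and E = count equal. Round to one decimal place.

N = 7.
Strictly below 633: 4. Equal to 633: 3.
PR = (4 + 0.5·3)/7 × 100 = 78.6

78.6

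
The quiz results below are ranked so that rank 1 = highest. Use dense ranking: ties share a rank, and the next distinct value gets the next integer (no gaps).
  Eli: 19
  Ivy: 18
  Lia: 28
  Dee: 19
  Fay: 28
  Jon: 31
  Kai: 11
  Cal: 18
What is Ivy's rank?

Sorted (descending): 31, 28, 28, 19, 19, 18, 18, 11
The 2 values of 28 share dense rank 2.
The 2 values of 19 share dense rank 3.
The 2 values of 18 share dense rank 4.
Remaining distinct values take the next consecutive integers.
Ivy has value 18 → rank 4.

4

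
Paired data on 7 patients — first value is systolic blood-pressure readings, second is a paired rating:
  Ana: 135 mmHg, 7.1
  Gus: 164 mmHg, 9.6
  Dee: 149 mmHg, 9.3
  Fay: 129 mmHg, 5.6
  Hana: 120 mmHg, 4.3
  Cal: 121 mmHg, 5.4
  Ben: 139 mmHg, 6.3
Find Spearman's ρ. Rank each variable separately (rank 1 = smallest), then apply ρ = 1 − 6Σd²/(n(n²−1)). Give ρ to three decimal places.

0.964

Ranks of variable 1: 4, 7, 6, 3, 1, 2, 5
Ranks of variable 2: 5, 7, 6, 3, 1, 2, 4
d = r₁ − r₂: -1, 0, 0, 0, 0, 0, 1
d²: 1, 0, 0, 0, 0, 0, 1; Σd² = 2
ρ = 1 − 6·2/(7·48) = 1 − 12/336 = 0.964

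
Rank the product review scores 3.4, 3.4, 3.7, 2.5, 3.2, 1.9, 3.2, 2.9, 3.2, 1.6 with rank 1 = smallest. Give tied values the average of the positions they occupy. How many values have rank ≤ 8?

7

Sorted (ascending): 1.6, 1.9, 2.5, 2.9, 3.2, 3.2, 3.2, 3.4, 3.4, 3.7
The 3 values of 3.2 occupy positions 5–7 → average rank 6.
The 2 values of 3.4 occupy positions 8–9 → average rank (8+9)/2 = 8.5.
Ranks ≤ 8: {1, 2, 3, 4, 6, 6, 6} → 7 values.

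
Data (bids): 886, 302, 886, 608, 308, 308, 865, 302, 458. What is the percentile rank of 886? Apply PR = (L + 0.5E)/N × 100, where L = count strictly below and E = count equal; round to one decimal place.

88.9

N = 9.
Strictly below 886: 7. Equal to 886: 2.
PR = (7 + 0.5·2)/9 × 100 = 88.9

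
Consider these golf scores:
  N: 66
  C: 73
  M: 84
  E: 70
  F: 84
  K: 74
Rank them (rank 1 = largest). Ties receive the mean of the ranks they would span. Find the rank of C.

Sorted (descending): 84, 84, 74, 73, 70, 66
The 2 values of 84 occupy positions 1–2 → average rank (1+2)/2 = 1.5.
C has value 73 → rank 4.

4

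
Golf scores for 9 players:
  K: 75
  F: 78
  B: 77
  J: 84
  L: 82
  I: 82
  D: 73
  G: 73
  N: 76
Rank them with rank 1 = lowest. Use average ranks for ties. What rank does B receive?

Sorted (ascending): 73, 73, 75, 76, 77, 78, 82, 82, 84
The 2 values of 73 occupy positions 1–2 → average rank (1+2)/2 = 1.5.
The 2 values of 82 occupy positions 7–8 → average rank (7+8)/2 = 7.5.
B has value 77 → rank 5.

5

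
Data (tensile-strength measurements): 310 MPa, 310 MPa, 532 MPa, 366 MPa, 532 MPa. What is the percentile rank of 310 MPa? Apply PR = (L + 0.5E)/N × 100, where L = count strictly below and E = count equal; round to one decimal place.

20.0

N = 5.
Strictly below 310: 0. Equal to 310: 2.
PR = (0 + 0.5·2)/5 × 100 = 20.0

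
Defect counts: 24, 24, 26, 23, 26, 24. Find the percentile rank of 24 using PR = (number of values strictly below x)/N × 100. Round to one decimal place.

N = 6.
Strictly below 24: 1. Equal to 24: 3.
PR = 1/6 × 100 = 16.7

16.7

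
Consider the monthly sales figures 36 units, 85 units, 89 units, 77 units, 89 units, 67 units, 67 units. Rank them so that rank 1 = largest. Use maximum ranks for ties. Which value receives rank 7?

36

Sorted (descending): 89, 89, 85, 77, 67, 67, 36
The 2 values of 89 occupy positions 1–2 → each gets rank 2.
The 2 values of 67 occupy positions 5–6 → each gets rank 6.
Rank 7 → value 36.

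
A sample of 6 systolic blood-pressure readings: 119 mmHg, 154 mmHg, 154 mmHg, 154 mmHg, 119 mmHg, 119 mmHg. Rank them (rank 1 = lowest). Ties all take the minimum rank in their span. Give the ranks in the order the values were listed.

Sorted (ascending): 119, 119, 119, 154, 154, 154
The 3 values of 119 occupy positions 1–3 → each gets rank 1.
The 3 values of 154 occupy positions 4–6 → each gets rank 4.

1, 4, 4, 4, 1, 1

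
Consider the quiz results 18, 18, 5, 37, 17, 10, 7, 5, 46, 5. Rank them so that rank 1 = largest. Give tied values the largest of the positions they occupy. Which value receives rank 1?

Sorted (descending): 46, 37, 18, 18, 17, 10, 7, 5, 5, 5
The 2 values of 18 occupy positions 3–4 → each gets rank 4.
The 3 values of 5 occupy positions 8–10 → each gets rank 10.
Rank 1 → value 46.

46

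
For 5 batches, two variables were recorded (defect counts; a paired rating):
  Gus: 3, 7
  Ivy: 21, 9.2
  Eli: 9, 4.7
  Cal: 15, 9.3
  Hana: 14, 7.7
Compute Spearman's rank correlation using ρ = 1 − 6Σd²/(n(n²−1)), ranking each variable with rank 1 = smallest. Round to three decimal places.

0.800

Ranks of variable 1: 1, 5, 2, 4, 3
Ranks of variable 2: 2, 4, 1, 5, 3
d = r₁ − r₂: -1, 1, 1, -1, 0
d²: 1, 1, 1, 1, 0; Σd² = 4
ρ = 1 − 6·4/(5·24) = 1 − 24/120 = 0.800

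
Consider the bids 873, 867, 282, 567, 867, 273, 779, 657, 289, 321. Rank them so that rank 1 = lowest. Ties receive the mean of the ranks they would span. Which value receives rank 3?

Sorted (ascending): 273, 282, 289, 321, 567, 657, 779, 867, 867, 873
The 2 values of 867 occupy positions 8–9 → average rank (8+9)/2 = 8.5.
Rank 3 → value 289.

289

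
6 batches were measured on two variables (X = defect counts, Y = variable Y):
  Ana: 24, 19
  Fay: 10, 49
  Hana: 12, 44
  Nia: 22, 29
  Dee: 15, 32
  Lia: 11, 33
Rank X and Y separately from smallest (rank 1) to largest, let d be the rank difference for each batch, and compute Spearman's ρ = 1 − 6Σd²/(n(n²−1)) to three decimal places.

-0.943

Ranks of variable 1: 6, 1, 3, 5, 4, 2
Ranks of variable 2: 1, 6, 5, 2, 3, 4
d = r₁ − r₂: 5, -5, -2, 3, 1, -2
d²: 25, 25, 4, 9, 1, 4; Σd² = 68
ρ = 1 − 6·68/(6·35) = 1 − 408/210 = -0.943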